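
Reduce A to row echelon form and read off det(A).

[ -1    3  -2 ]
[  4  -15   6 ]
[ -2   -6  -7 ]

Forward elimination:
R2 <- R2 - (-4)*R1:  [  0  -3  -2 ]
R3 <- R3 - (2)*R1:  [   0  -12   -3 ]
R3 <- R3 - (4)*R2:  [ 0  0  5 ]
Upper-triangular form:
[ -1   3  -2 ]
[  0  -3  -2 ]
[  0   0   5 ]
det(A) = (-1)^0 * (-1) * (-3) * (5) = 15  (0 row swaps -> sign +1)

det(A) = 15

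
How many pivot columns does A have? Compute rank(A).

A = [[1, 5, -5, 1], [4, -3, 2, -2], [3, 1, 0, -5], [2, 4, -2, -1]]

rank(A) = 4

Row reduction:
R2 <- R2 - (4)*R1:  [   0  -23   22   -6 ]
R3 <- R3 - (3)*R1:  [   0  -14   15   -8 ]
R4 <- R4 - (2)*R1:  [  0  -6   8  -3 ]
R3 <- R3 - (14/23)*R2:  [       0        0    37/23  -100/23 ]
R4 <- R4 - (6/23)*R2:  [      0       0   52/23  -33/23 ]
R4 <- R4 - (52/37)*R3:  [      0       0       0  173/37 ]
Row echelon form:
[ 1    5     -5        1 ]
[ 0  -23     22       -6 ]
[ 0    0  37/23  -100/23 ]
[ 0    0      0   173/37 ]
Nonzero rows / pivot columns: 4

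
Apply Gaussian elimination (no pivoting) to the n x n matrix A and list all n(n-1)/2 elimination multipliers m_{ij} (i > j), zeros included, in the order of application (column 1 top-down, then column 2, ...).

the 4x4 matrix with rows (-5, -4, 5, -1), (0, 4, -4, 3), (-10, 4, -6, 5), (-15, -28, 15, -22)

Forward elimination:
R2: entry in column 1 is already 0 -> m_{21} = 0 (no row operation needed)
R3 <- R3 - (2)*R1:  [   0   12  -16    7 ]
R4 <- R4 - (3)*R1:  [   0  -16    0  -19 ]
R3 <- R3 - (3)*R2:  [  0   0  -4  -2 ]
R4 <- R4 - (-4)*R2:  [   0    0  -16   -7 ]
R4 <- R4 - (4)*R3:  [ 0  0  0  1 ]
Multipliers (in order of application): m_{21} = 0, m_{31} = 2, m_{41} = 3, m_{32} = 3, m_{42} = -4, m_{43} = 4

multipliers: 0, 2, 3, 3, -4, 4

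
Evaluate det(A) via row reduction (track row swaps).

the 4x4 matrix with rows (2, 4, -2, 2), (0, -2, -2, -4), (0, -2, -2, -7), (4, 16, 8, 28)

det(A) = -48

Forward elimination:
R4 <- R4 - (2)*R1:  [  0   8  12  24 ]
R3 <- R3 - (1)*R2:  [  0   0   0  -3 ]
R4 <- R4 - (-4)*R2:  [ 0  0  4  8 ]
R3 <-> R4   (pivot in column 3 was zero)
[ 2   4  -2   2 ]
[ 0  -2  -2  -4 ]
[ 0   0   4   8 ]
[ 0   0   0  -3 ]
Upper-triangular form:
[ 2   4  -2   2 ]
[ 0  -2  -2  -4 ]
[ 0   0   4   8 ]
[ 0   0   0  -3 ]
det(A) = (-1)^1 * (2) * (-2) * (4) * (-3) = -48  (1 row swap -> sign -1)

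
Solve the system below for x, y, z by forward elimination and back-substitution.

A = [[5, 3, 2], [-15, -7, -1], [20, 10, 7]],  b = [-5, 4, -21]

(-1, 2, -3)

Forward elimination on [A|b]:
R2 <- R2 - (-3)*R1:  [   0    2    5  -11 ]
R3 <- R3 - (4)*R1:  [  0  -2  -1  -1 ]
R3 <- R3 - (-1)*R2:  [   0    0    4  -12 ]
Row echelon form:
[ 5  3  2  |   -5 ]
[ 0  2  5  |  -11 ]
[ 0  0  4  |  -12 ]
Back-substitution:
z = (-12) / 4 = -3
y = (-11 - (5)*(-3)) / 2 = 2
x = (-5 - (3)*(2) - (2)*(-3)) / 5 = -1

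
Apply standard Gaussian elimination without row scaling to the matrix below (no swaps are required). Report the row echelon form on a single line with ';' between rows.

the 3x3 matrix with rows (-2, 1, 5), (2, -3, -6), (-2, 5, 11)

REF = [-2 1 5; 0 -2 -1; 0 0 4]

Forward elimination:
R2 <- R2 - (-1)*R1:  [  0  -2  -1 ]
R3 <- R3 - (1)*R1:  [ 0  4  6 ]
R3 <- R3 - (-2)*R2:  [ 0  0  4 ]
Row echelon form:
[ -2   1   5 ]
[  0  -2  -1 ]
[  0   0   4 ]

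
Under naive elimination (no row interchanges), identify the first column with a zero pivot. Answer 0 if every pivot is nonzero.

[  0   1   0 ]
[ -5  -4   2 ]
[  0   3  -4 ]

Naive forward elimination:
Pivot entry (1,1) is zero but row 2 has -5 in column 1 -> naive elimination stops; a row interchange (e.g. R1 <-> R2) would be required here.

first zero-pivot column = 1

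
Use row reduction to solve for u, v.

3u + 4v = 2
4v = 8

(-2, 2)

Forward elimination on [A|b]:
Row echelon form:
[ 3  4  |  2 ]
[ 0  4  |  8 ]
Back-substitution:
v = (8) / 4 = 2
u = (2 - (4)*(2)) / 3 = -2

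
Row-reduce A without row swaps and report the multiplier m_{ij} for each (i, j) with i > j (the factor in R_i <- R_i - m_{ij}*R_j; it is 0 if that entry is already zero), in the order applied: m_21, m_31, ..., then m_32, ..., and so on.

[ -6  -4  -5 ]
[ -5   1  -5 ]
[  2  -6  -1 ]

multipliers: 5/6, -1/3, -22/13

Forward elimination:
R2 <- R2 - (5/6)*R1:  [    0  13/3  -5/6 ]
R3 <- R3 - (-1/3)*R1:  [     0  -22/3   -8/3 ]
R3 <- R3 - (-22/13)*R2:  [      0       0  -53/13 ]
Multipliers (in order of application): m_{21} = 5/6, m_{31} = -1/3, m_{32} = -22/13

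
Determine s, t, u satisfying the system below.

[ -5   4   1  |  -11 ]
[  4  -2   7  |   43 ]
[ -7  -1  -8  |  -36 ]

Forward elimination on [A|b]:
R2 <- R2 - (-4/5)*R1:  [     0    6/5   39/5  171/5 ]
R3 <- R3 - (7/5)*R1:  [      0   -33/5   -47/5  -103/5 ]
R3 <- R3 - (-11/2)*R2:  [     0      0   67/2  335/2 ]
Row echelon form:
[ -5    4     1  |    -11 ]
[  0  6/5  39/5  |  171/5 ]
[  0    0  67/2  |  335/2 ]
Back-substitution:
u = (335/2) / (67/2) = 5
t = (171/5 - (39/5)*(5)) / (6/5) = -4
s = (-11 - (4)*(-4) - (1)*(5)) / -5 = 0

(0, -4, 5)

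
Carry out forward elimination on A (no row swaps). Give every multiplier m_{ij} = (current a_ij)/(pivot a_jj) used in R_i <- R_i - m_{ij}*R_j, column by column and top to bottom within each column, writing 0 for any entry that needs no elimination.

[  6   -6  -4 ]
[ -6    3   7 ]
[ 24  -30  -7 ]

multipliers: -1, 4, 2

Forward elimination:
R2 <- R2 - (-1)*R1:  [  0  -3   3 ]
R3 <- R3 - (4)*R1:  [  0  -6   9 ]
R3 <- R3 - (2)*R2:  [ 0  0  3 ]
Multipliers (in order of application): m_{21} = -1, m_{31} = 4, m_{32} = 2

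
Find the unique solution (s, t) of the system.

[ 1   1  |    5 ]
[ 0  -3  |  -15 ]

(0, 5)

Forward elimination on [A|b]:
Row echelon form:
[ 1   1  |    5 ]
[ 0  -3  |  -15 ]
Back-substitution:
t = (-15) / -3 = 5
s = (5 - (1)*(5)) / 1 = 0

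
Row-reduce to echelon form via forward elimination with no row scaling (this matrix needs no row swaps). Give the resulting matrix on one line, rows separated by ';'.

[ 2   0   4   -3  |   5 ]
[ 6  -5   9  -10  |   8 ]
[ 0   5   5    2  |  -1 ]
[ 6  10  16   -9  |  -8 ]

REF = [2 0 4 -3 5; 0 -5 -3 -1 -7; 0 0 2 1 -8; 0 0 0 -1 -45]

Forward elimination:
R2 <- R2 - (3)*R1:  [  0  -5  -3  -1  -7 ]
R4 <- R4 - (3)*R1:  [   0   10    4    0  -23 ]
R3 <- R3 - (-1)*R2:  [  0   0   2   1  -8 ]
R4 <- R4 - (-2)*R2:  [   0    0   -2   -2  -37 ]
R4 <- R4 - (-1)*R3:  [   0    0    0   -1  -45 ]
Row echelon form:
[ 2   0   4  -3  |    5 ]
[ 0  -5  -3  -1  |   -7 ]
[ 0   0   2   1  |   -8 ]
[ 0   0   0  -1  |  -45 ]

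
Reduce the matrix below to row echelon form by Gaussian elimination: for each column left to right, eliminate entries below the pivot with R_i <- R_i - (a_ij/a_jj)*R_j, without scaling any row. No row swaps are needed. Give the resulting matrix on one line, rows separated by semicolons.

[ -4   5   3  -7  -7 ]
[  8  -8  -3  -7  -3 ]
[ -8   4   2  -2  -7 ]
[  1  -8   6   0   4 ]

Forward elimination:
R2 <- R2 - (-2)*R1:  [   0    2    3  -21  -17 ]
R3 <- R3 - (2)*R1:  [  0  -6  -4  12   7 ]
R4 <- R4 - (-1/4)*R1:  [     0  -27/4   27/4   -7/4    9/4 ]
R3 <- R3 - (-3)*R2:  [   0    0    5  -51  -44 ]
R4 <- R4 - (-27/8)*R2:  [      0       0   135/8  -581/8  -441/8 ]
R4 <- R4 - (27/8)*R3:  [     0      0      0  199/2  747/8 ]
Row echelon form:
[ -4  5  3     -7     -7 ]
[  0  2  3    -21    -17 ]
[  0  0  5    -51    -44 ]
[  0  0  0  199/2  747/8 ]

REF = [-4 5 3 -7 -7; 0 2 3 -21 -17; 0 0 5 -51 -44; 0 0 0 199/2 747/8]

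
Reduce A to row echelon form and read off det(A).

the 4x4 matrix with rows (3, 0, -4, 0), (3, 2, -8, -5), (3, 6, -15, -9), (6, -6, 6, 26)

det(A) = -6

Forward elimination:
R2 <- R2 - (1)*R1:  [  0   2  -4  -5 ]
R3 <- R3 - (1)*R1:  [   0    6  -11   -9 ]
R4 <- R4 - (2)*R1:  [  0  -6  14  26 ]
R3 <- R3 - (3)*R2:  [ 0  0  1  6 ]
R4 <- R4 - (-3)*R2:  [  0   0   2  11 ]
R4 <- R4 - (2)*R3:  [  0   0   0  -1 ]
Upper-triangular form:
[ 3  0  -4   0 ]
[ 0  2  -4  -5 ]
[ 0  0   1   6 ]
[ 0  0   0  -1 ]
det(A) = (-1)^0 * (3) * (2) * (1) * (-1) = -6  (0 row swaps -> sign +1)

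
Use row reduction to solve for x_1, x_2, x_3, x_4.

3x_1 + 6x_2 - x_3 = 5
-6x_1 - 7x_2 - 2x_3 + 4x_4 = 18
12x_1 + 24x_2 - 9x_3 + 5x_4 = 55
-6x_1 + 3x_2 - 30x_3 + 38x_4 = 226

Forward elimination on [A|b]:
R2 <- R2 - (-2)*R1:  [  0   5  -4   4  28 ]
R3 <- R3 - (4)*R1:  [  0   0  -5   5  35 ]
R4 <- R4 - (-2)*R1:  [   0   15  -32   38  236 ]
R4 <- R4 - (3)*R2:  [   0    0  -20   26  152 ]
R4 <- R4 - (4)*R3:  [  0   0   0   6  12 ]
Row echelon form:
[ 3  6  -1  0  |   5 ]
[ 0  5  -4  4  |  28 ]
[ 0  0  -5  5  |  35 ]
[ 0  0   0  6  |  12 ]
Back-substitution:
x_4 = (12) / 6 = 2
x_3 = (35 - (5)*(2)) / -5 = -5
x_2 = (28 - (-4)*(-5) - (4)*(2)) / 5 = 0
x_1 = (5 - (6)*(0) - (-1)*(-5)) / 3 = 0

(0, 0, -5, 2)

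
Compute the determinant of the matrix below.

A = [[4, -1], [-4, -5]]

det(A) = -24

Forward elimination:
R2 <- R2 - (-1)*R1:  [  0  -6 ]
Upper-triangular form:
[ 4  -1 ]
[ 0  -6 ]
det(A) = (-1)^0 * (4) * (-6) = -24  (0 row swaps -> sign +1)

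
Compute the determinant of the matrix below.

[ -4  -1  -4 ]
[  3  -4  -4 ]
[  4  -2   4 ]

det(A) = 84

Forward elimination:
R2 <- R2 - (-3/4)*R1:  [     0  -19/4     -7 ]
R3 <- R3 - (-1)*R1:  [  0  -3   0 ]
R3 <- R3 - (12/19)*R2:  [     0      0  84/19 ]
Upper-triangular form:
[ -4     -1     -4 ]
[  0  -19/4     -7 ]
[  0      0  84/19 ]
det(A) = (-1)^0 * (-4) * (-19/4) * (84/19) = 84  (0 row swaps -> sign +1)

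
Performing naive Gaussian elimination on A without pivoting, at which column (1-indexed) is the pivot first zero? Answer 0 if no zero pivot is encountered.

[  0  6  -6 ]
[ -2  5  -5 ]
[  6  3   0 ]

Naive forward elimination:
Pivot entry (1,1) is zero but row 2 has -2 in column 1 -> naive elimination stops; a row interchange (e.g. R1 <-> R2) would be required here.

first zero-pivot column = 1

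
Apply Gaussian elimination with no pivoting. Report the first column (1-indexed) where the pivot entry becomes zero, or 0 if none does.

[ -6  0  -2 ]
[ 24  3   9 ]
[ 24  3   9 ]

Naive forward elimination:
R2 <- R2 - (-4)*R1:  [ 0  3  1 ]
R3 <- R3 - (-4)*R1:  [ 0  3  1 ]
R3 <- R3 - (1)*R2:  [ 0  0  0 ]
Matrix at this point:
[ -6  0  -2 ]
[  0  3   1 ]
[  0  0   0 ]
Pivot entry (3,3) in the last row is zero and there are no rows below to swap with -> zero pivot in column 3 (A is singular).

first zero-pivot column = 3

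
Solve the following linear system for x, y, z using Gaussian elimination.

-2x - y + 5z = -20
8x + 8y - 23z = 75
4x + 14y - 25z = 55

Forward elimination on [A|b]:
R2 <- R2 - (-4)*R1:  [  0   4  -3  -5 ]
R3 <- R3 - (-2)*R1:  [   0   12  -15   15 ]
R3 <- R3 - (3)*R2:  [  0   0  -6  30 ]
Row echelon form:
[ -2  -1   5  |  -20 ]
[  0   4  -3  |   -5 ]
[  0   0  -6  |   30 ]
Back-substitution:
z = (30) / -6 = -5
y = (-5 - (-3)*(-5)) / 4 = -5
x = (-20 - (-1)*(-5) - (5)*(-5)) / -2 = 0

(0, -5, -5)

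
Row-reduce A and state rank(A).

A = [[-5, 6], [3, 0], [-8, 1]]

rank(A) = 2

Row reduction:
R2 <- R2 - (-3/5)*R1:  [    0  18/5 ]
R3 <- R3 - (8/5)*R1:  [     0  -43/5 ]
R3 <- R3 - (-43/18)*R2:  [ 0  0 ]
Row echelon form:
[ -5     6 ]
[  0  18/5 ]
[  0     0 ]
Nonzero rows / pivot columns: 2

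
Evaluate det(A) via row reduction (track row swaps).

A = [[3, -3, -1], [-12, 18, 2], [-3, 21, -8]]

det(A) = -54

Forward elimination:
R2 <- R2 - (-4)*R1:  [  0   6  -2 ]
R3 <- R3 - (-1)*R1:  [  0  18  -9 ]
R3 <- R3 - (3)*R2:  [  0   0  -3 ]
Upper-triangular form:
[ 3  -3  -1 ]
[ 0   6  -2 ]
[ 0   0  -3 ]
det(A) = (-1)^0 * (3) * (6) * (-3) = -54  (0 row swaps -> sign +1)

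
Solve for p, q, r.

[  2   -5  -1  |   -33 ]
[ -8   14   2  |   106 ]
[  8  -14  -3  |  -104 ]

Forward elimination on [A|b]:
R2 <- R2 - (-4)*R1:  [   0   -6   -2  -26 ]
R3 <- R3 - (4)*R1:  [  0   6   1  28 ]
R3 <- R3 - (-1)*R2:  [  0   0  -1   2 ]
Row echelon form:
[ 2  -5  -1  |  -33 ]
[ 0  -6  -2  |  -26 ]
[ 0   0  -1  |    2 ]
Back-substitution:
r = (2) / -1 = -2
q = (-26 - (-2)*(-2)) / -6 = 5
p = (-33 - (-5)*(5) - (-1)*(-2)) / 2 = -5

(-5, 5, -2)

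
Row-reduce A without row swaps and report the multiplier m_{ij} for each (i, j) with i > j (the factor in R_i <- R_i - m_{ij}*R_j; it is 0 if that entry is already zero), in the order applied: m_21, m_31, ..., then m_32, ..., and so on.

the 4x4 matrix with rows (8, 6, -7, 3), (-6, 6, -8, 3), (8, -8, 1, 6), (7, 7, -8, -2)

Forward elimination:
R2 <- R2 - (-3/4)*R1:  [     0   21/2  -53/4   21/4 ]
R3 <- R3 - (1)*R1:  [   0  -14    8    3 ]
R4 <- R4 - (7/8)*R1:  [     0    7/4  -15/8  -37/8 ]
R3 <- R3 - (-4/3)*R2:  [     0      0  -29/3     10 ]
R4 <- R4 - (1/6)*R2:  [     0      0    1/3  -11/2 ]
R4 <- R4 - (-1/29)*R3:  [       0        0        0  -299/58 ]
Multipliers (in order of application): m_{21} = -3/4, m_{31} = 1, m_{41} = 7/8, m_{32} = -4/3, m_{42} = 1/6, m_{43} = -1/29

multipliers: -3/4, 1, 7/8, -4/3, 1/6, -1/29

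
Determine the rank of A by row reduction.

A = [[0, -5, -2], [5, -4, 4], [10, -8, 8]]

rank(A) = 2

Row reduction:
R1 <-> R2   (pivot in column 1 was zero)
[  5  -4   4 ]
[  0  -5  -2 ]
[ 10  -8   8 ]
R3 <- R3 - (2)*R1:  [ 0  0  0 ]
Row echelon form:
[ 5  -4   4 ]
[ 0  -5  -2 ]
[ 0   0   0 ]
Nonzero rows / pivot columns: 2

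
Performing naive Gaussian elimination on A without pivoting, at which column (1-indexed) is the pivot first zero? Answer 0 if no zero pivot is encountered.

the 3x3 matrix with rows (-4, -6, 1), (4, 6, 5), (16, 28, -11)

Naive forward elimination:
R2 <- R2 - (-1)*R1:  [ 0  0  6 ]
R3 <- R3 - (-4)*R1:  [  0   4  -7 ]
Matrix at this point:
[ -4  -6   1 ]
[  0   0   6 ]
[  0   4  -7 ]
Pivot entry (2,2) is zero but row 3 has 4 in column 2 -> naive elimination stops; a row interchange (e.g. R2 <-> R3) would be required here.

first zero-pivot column = 2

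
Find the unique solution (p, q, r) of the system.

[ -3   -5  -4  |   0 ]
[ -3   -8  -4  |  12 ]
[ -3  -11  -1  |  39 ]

(0, -4, 5)

Forward elimination on [A|b]:
R2 <- R2 - (1)*R1:  [  0  -3   0  12 ]
R3 <- R3 - (1)*R1:  [  0  -6   3  39 ]
R3 <- R3 - (2)*R2:  [  0   0   3  15 ]
Row echelon form:
[ -3  -5  -4  |   0 ]
[  0  -3   0  |  12 ]
[  0   0   3  |  15 ]
Back-substitution:
r = (15) / 3 = 5
q = (12) / -3 = -4
p = (0 - (-5)*(-4) - (-4)*(5)) / -3 = 0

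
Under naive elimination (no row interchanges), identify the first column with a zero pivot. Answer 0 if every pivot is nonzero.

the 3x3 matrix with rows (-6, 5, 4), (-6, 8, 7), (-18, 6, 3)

Naive forward elimination:
R2 <- R2 - (1)*R1:  [ 0  3  3 ]
R3 <- R3 - (3)*R1:  [  0  -9  -9 ]
R3 <- R3 - (-3)*R2:  [ 0  0  0 ]
Matrix at this point:
[ -6  5  4 ]
[  0  3  3 ]
[  0  0  0 ]
Pivot entry (3,3) in the last row is zero and there are no rows below to swap with -> zero pivot in column 3 (A is singular).

first zero-pivot column = 3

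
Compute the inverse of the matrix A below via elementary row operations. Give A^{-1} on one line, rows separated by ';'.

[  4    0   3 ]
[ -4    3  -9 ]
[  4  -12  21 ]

inverse = [5/8 1/2 1/8; -2/3 -1 -1/3; -1/2 -2/3 -1/6]

Gauss-Jordan on [A | I]:
R1 <- (1/4)*R1:  [   1    0  3/4  |  1/4    0    0 ]
R2 <- R2 - (-4)*R1:  [  0   3  -6  |   1   1   0 ]
R3 <- R3 - (4)*R1:  [   0  -12   18  |   -1    0    1 ]
R2 <- (1/3)*R2:  [   0    1   -2  |  1/3  1/3    0 ]
R3 <- R3 - (-12)*R2:  [  0   0  -6  |   3   4   1 ]
R3 <- (1/-6)*R3:  [    0     0     1  |  -1/2  -2/3  -1/6 ]
R1 <- R1 - (3/4)*R3:  [   1    0    0  |  5/8  1/2  1/8 ]
R2 <- R2 - (-2)*R3:  [    0     1     0  |  -2/3    -1  -1/3 ]
Right block of [I | A^{-1}] is the inverse:
[  5/8   1/2   1/8 ]
[ -2/3    -1  -1/3 ]
[ -1/2  -2/3  -1/6 ]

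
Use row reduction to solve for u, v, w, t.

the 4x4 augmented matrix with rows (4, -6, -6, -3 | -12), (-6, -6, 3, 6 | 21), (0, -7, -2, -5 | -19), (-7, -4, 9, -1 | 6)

(3, -1, 3, 4)

Forward elimination on [A|b]:
R2 <- R2 - (-3/2)*R1:  [   0  -15   -6  3/2    3 ]
R4 <- R4 - (-7/4)*R1:  [     0  -29/2   -3/2  -25/4    -15 ]
R3 <- R3 - (7/15)*R2:  [      0       0     4/5  -57/10  -102/5 ]
R4 <- R4 - (29/30)*R2:  [       0        0    43/10   -77/10  -179/10 ]
R4 <- R4 - (43/8)*R3:  [      0       0       0  367/16   367/4 ]
Row echelon form:
[ 4   -6   -6      -3  |     -12 ]
[ 0  -15   -6     3/2  |       3 ]
[ 0    0  4/5  -57/10  |  -102/5 ]
[ 0    0    0  367/16  |   367/4 ]
Back-substitution:
t = (367/4) / (367/16) = 4
w = (-102/5 - (-57/10)*(4)) / (4/5) = 3
v = (3 - (-6)*(3) - (3/2)*(4)) / -15 = -1
u = (-12 - (-6)*(-1) - (-6)*(3) - (-3)*(4)) / 4 = 3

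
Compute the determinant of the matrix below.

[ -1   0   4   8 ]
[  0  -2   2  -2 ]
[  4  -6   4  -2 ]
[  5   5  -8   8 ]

Forward elimination:
R3 <- R3 - (-4)*R1:  [  0  -6  20  30 ]
R4 <- R4 - (-5)*R1:  [  0   5  12  48 ]
R3 <- R3 - (3)*R2:  [  0   0  14  36 ]
R4 <- R4 - (-5/2)*R2:  [  0   0  17  43 ]
R4 <- R4 - (17/14)*R3:  [    0     0     0  -5/7 ]
Upper-triangular form:
[ -1   0   4     8 ]
[  0  -2   2    -2 ]
[  0   0  14    36 ]
[  0   0   0  -5/7 ]
det(A) = (-1)^0 * (-1) * (-2) * (14) * (-5/7) = -20  (0 row swaps -> sign +1)

det(A) = -20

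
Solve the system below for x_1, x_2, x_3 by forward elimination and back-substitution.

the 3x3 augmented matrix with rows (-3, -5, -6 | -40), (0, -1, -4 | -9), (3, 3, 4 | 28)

(3, 5, 1)

Forward elimination on [A|b]:
R3 <- R3 - (-1)*R1:  [   0   -2   -2  -12 ]
R3 <- R3 - (2)*R2:  [ 0  0  6  6 ]
Row echelon form:
[ -3  -5  -6  |  -40 ]
[  0  -1  -4  |   -9 ]
[  0   0   6  |    6 ]
Back-substitution:
x_3 = (6) / 6 = 1
x_2 = (-9 - (-4)*(1)) / -1 = 5
x_1 = (-40 - (-5)*(5) - (-6)*(1)) / -3 = 3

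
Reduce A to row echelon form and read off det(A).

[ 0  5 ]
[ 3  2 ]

Forward elimination:
R1 <-> R2   (pivot in column 1 was zero)
[ 3  2 ]
[ 0  5 ]
Upper-triangular form:
[ 3  2 ]
[ 0  5 ]
det(A) = (-1)^1 * (3) * (5) = -15  (1 row swap -> sign -1)

det(A) = -15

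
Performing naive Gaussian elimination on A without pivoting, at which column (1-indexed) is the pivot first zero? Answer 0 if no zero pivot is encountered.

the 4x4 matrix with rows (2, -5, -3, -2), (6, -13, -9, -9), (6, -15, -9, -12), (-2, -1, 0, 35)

first zero-pivot column = 3

Naive forward elimination:
R2 <- R2 - (3)*R1:  [  0   2   0  -3 ]
R3 <- R3 - (3)*R1:  [  0   0   0  -6 ]
R4 <- R4 - (-1)*R1:  [  0  -6  -3  33 ]
R4 <- R4 - (-3)*R2:  [  0   0  -3  24 ]
Matrix at this point:
[ 2  -5  -3  -2 ]
[ 0   2   0  -3 ]
[ 0   0   0  -6 ]
[ 0   0  -3  24 ]
Pivot entry (3,3) is zero but row 4 has -3 in column 3 -> naive elimination stops; a row interchange (e.g. R3 <-> R4) would be required here.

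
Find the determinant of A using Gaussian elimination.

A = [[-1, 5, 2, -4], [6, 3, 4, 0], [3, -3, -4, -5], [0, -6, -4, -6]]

det(A) = -1008

Forward elimination:
R2 <- R2 - (-6)*R1:  [   0   33   16  -24 ]
R3 <- R3 - (-3)*R1:  [   0   12    2  -17 ]
R3 <- R3 - (4/11)*R2:  [      0       0  -42/11  -91/11 ]
R4 <- R4 - (-2/11)*R2:  [       0        0   -12/11  -114/11 ]
R4 <- R4 - (2/7)*R3:  [  0   0   0  -8 ]
Upper-triangular form:
[ -1   5       2      -4 ]
[  0  33      16     -24 ]
[  0   0  -42/11  -91/11 ]
[  0   0       0      -8 ]
det(A) = (-1)^0 * (-1) * (33) * (-42/11) * (-8) = -1008  (0 row swaps -> sign +1)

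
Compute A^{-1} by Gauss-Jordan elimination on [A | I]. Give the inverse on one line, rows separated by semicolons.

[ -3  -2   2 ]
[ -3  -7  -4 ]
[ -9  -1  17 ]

Gauss-Jordan on [A | I]:
R1 <- (1/-3)*R1:  [    1   2/3  -2/3  |  -1/3     0     0 ]
R2 <- R2 - (-3)*R1:  [  0  -5  -6  |  -1   1   0 ]
R3 <- R3 - (-9)*R1:  [  0   5  11  |  -3   0   1 ]
R2 <- (1/-5)*R2:  [    0     1   6/5  |   1/5  -1/5     0 ]
R1 <- R1 - (2/3)*R2:  [      1       0  -22/15  |   -7/15    2/15       0 ]
R3 <- R3 - (5)*R2:  [  0   0   5  |  -4   1   1 ]
R3 <- (1/5)*R3:  [    0     0     1  |  -4/5   1/5   1/5 ]
R1 <- R1 - (-22/15)*R3:  [      1       0       0  |  -41/25   32/75   22/75 ]
R2 <- R2 - (6/5)*R3:  [      0       1       0  |   29/25  -11/25   -6/25 ]
Right block of [I | A^{-1}] is the inverse:
[ -41/25   32/75  22/75 ]
[  29/25  -11/25  -6/25 ]
[   -4/5     1/5    1/5 ]

inverse = [-41/25 32/75 22/75; 29/25 -11/25 -6/25; -4/5 1/5 1/5]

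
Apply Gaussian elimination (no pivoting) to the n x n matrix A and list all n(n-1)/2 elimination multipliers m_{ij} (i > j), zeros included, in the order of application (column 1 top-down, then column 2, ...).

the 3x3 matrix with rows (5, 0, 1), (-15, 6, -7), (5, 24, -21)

Forward elimination:
R2 <- R2 - (-3)*R1:  [  0   6  -4 ]
R3 <- R3 - (1)*R1:  [   0   24  -22 ]
R3 <- R3 - (4)*R2:  [  0   0  -6 ]
Multipliers (in order of application): m_{21} = -3, m_{31} = 1, m_{32} = 4

multipliers: -3, 1, 4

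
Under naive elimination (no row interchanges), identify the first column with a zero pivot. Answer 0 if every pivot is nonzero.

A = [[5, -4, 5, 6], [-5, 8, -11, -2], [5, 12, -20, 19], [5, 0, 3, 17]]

Naive forward elimination:
R2 <- R2 - (-1)*R1:  [  0   4  -6   4 ]
R3 <- R3 - (1)*R1:  [   0   16  -25   13 ]
R4 <- R4 - (1)*R1:  [  0   4  -2  11 ]
R3 <- R3 - (4)*R2:  [  0   0  -1  -3 ]
R4 <- R4 - (1)*R2:  [ 0  0  4  7 ]
R4 <- R4 - (-4)*R3:  [  0   0   0  -5 ]
All pivots nonzero; naive elimination completes without hitting a zero pivot.

first zero-pivot column = 0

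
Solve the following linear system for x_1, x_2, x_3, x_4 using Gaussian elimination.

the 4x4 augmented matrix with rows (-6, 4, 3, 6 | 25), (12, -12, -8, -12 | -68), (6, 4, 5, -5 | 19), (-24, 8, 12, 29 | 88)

(3, 4, 1, 4)

Forward elimination on [A|b]:
R2 <- R2 - (-2)*R1:  [   0   -4   -2    0  -18 ]
R3 <- R3 - (-1)*R1:  [  0   8   8   1  44 ]
R4 <- R4 - (4)*R1:  [   0   -8    0    5  -12 ]
R3 <- R3 - (-2)*R2:  [ 0  0  4  1  8 ]
R4 <- R4 - (2)*R2:  [  0   0   4   5  24 ]
R4 <- R4 - (1)*R3:  [  0   0   0   4  16 ]
Row echelon form:
[ -6   4   3  6  |   25 ]
[  0  -4  -2  0  |  -18 ]
[  0   0   4  1  |    8 ]
[  0   0   0  4  |   16 ]
Back-substitution:
x_4 = (16) / 4 = 4
x_3 = (8 - (1)*(4)) / 4 = 1
x_2 = (-18 - (-2)*(1)) / -4 = 4
x_1 = (25 - (4)*(4) - (3)*(1) - (6)*(4)) / -6 = 3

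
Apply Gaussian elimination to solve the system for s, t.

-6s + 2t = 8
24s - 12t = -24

(-2, -2)

Forward elimination on [A|b]:
R2 <- R2 - (-4)*R1:  [  0  -4   8 ]
Row echelon form:
[ -6   2  |  8 ]
[  0  -4  |  8 ]
Back-substitution:
t = (8) / -4 = -2
s = (8 - (2)*(-2)) / -6 = -2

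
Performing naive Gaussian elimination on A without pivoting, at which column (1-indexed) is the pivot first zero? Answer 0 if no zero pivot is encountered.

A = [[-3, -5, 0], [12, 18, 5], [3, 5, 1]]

first zero-pivot column = 0

Naive forward elimination:
R2 <- R2 - (-4)*R1:  [  0  -2   5 ]
R3 <- R3 - (-1)*R1:  [ 0  0  1 ]
All pivots nonzero; naive elimination completes without hitting a zero pivot.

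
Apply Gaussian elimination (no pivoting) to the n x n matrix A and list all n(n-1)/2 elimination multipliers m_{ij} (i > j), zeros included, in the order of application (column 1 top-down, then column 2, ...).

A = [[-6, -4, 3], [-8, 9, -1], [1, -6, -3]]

Forward elimination:
R2 <- R2 - (4/3)*R1:  [    0  43/3    -5 ]
R3 <- R3 - (-1/6)*R1:  [     0  -20/3   -5/2 ]
R3 <- R3 - (-20/43)*R2:  [       0        0  -415/86 ]
Multipliers (in order of application): m_{21} = 4/3, m_{31} = -1/6, m_{32} = -20/43

multipliers: 4/3, -1/6, -20/43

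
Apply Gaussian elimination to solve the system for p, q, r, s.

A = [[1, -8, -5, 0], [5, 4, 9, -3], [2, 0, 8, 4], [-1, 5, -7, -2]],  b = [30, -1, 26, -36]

(3, -4, 1, 3)

Forward elimination on [A|b]:
R2 <- R2 - (5)*R1:  [    0    44    34    -3  -151 ]
R3 <- R3 - (2)*R1:  [   0   16   18    4  -34 ]
R4 <- R4 - (-1)*R1:  [   0   -3  -12   -2   -6 ]
R3 <- R3 - (4/11)*R2:  [      0       0   62/11   56/11  230/11 ]
R4 <- R4 - (-3/44)*R2:  [       0        0  -213/22   -97/44  -717/44 ]
R4 <- R4 - (-213/124)*R3:  [        0         0         0   811/124  2433/124 ]
Row echelon form:
[ 1  -8     -5        0  |        30 ]
[ 0  44     34       -3  |      -151 ]
[ 0   0  62/11    56/11  |    230/11 ]
[ 0   0      0  811/124  |  2433/124 ]
Back-substitution:
s = (2433/124) / (811/124) = 3
r = (230/11 - (56/11)*(3)) / (62/11) = 1
q = (-151 - (34)*(1) - (-3)*(3)) / 44 = -4
p = (30 - (-8)*(-4) - (-5)*(1)) / 1 = 3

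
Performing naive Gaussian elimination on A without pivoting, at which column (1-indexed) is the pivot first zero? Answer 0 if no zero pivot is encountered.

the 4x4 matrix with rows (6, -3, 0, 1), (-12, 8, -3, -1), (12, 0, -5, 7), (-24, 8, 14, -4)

first zero-pivot column = 0

Naive forward elimination:
R2 <- R2 - (-2)*R1:  [  0   2  -3   1 ]
R3 <- R3 - (2)*R1:  [  0   6  -5   5 ]
R4 <- R4 - (-4)*R1:  [  0  -4  14   0 ]
R3 <- R3 - (3)*R2:  [ 0  0  4  2 ]
R4 <- R4 - (-2)*R2:  [ 0  0  8  2 ]
R4 <- R4 - (2)*R3:  [  0   0   0  -2 ]
All pivots nonzero; naive elimination completes without hitting a zero pivot.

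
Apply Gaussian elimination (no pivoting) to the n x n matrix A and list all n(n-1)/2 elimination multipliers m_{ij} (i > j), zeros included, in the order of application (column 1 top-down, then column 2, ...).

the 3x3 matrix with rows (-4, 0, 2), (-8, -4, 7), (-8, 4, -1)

Forward elimination:
R2 <- R2 - (2)*R1:  [  0  -4   3 ]
R3 <- R3 - (2)*R1:  [  0   4  -5 ]
R3 <- R3 - (-1)*R2:  [  0   0  -2 ]
Multipliers (in order of application): m_{21} = 2, m_{31} = 2, m_{32} = -1

multipliers: 2, 2, -1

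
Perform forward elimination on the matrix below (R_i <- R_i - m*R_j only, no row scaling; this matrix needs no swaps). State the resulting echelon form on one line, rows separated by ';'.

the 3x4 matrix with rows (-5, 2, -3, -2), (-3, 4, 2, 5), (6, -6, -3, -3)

Forward elimination:
R2 <- R2 - (3/5)*R1:  [    0  14/5  19/5  31/5 ]
R3 <- R3 - (-6/5)*R1:  [     0  -18/5  -33/5  -27/5 ]
R3 <- R3 - (-9/7)*R2:  [     0      0  -12/7   18/7 ]
Row echelon form:
[ -5     2     -3    -2 ]
[  0  14/5   19/5  31/5 ]
[  0     0  -12/7  18/7 ]

REF = [-5 2 -3 -2; 0 14/5 19/5 31/5; 0 0 -12/7 18/7]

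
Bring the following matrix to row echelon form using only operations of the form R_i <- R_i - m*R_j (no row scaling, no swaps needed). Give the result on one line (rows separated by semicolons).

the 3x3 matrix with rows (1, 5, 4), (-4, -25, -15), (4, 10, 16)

REF = [1 5 4; 0 -5 1; 0 0 -2]

Forward elimination:
R2 <- R2 - (-4)*R1:  [  0  -5   1 ]
R3 <- R3 - (4)*R1:  [   0  -10    0 ]
R3 <- R3 - (2)*R2:  [  0   0  -2 ]
Row echelon form:
[ 1   5   4 ]
[ 0  -5   1 ]
[ 0   0  -2 ]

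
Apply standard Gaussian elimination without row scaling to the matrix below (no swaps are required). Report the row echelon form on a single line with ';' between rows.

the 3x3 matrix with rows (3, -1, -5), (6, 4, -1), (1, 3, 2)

Forward elimination:
R2 <- R2 - (2)*R1:  [ 0  6  9 ]
R3 <- R3 - (1/3)*R1:  [    0  10/3  11/3 ]
R3 <- R3 - (5/9)*R2:  [    0     0  -4/3 ]
Row echelon form:
[ 3  -1    -5 ]
[ 0   6     9 ]
[ 0   0  -4/3 ]

REF = [3 -1 -5; 0 6 9; 0 0 -4/3]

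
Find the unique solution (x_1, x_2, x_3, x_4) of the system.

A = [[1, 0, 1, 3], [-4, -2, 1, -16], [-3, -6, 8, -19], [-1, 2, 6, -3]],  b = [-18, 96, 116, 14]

Forward elimination on [A|b]:
R2 <- R2 - (-4)*R1:  [  0  -2   5  -4  24 ]
R3 <- R3 - (-3)*R1:  [   0   -6   11  -10   62 ]
R4 <- R4 - (-1)*R1:  [  0   2   7   0  -4 ]
R3 <- R3 - (3)*R2:  [   0    0   -4    2  -10 ]
R4 <- R4 - (-1)*R2:  [  0   0  12  -4  20 ]
R4 <- R4 - (-3)*R3:  [   0    0    0    2  -10 ]
Row echelon form:
[ 1   0   1   3  |  -18 ]
[ 0  -2   5  -4  |   24 ]
[ 0   0  -4   2  |  -10 ]
[ 0   0   0   2  |  -10 ]
Back-substitution:
x_4 = (-10) / 2 = -5
x_3 = (-10 - (2)*(-5)) / -4 = 0
x_2 = (24 - (5)*(0) - (-4)*(-5)) / -2 = -2
x_1 = (-18 - (1)*(0) - (3)*(-5)) / 1 = -3

(-3, -2, 0, -5)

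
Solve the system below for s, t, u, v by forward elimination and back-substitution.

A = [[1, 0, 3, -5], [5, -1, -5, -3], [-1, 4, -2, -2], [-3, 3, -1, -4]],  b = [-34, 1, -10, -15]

(-2, -3, -4, 4)

Forward elimination on [A|b]:
R2 <- R2 - (5)*R1:  [   0   -1  -20   22  171 ]
R3 <- R3 - (-1)*R1:  [   0    4    1   -7  -44 ]
R4 <- R4 - (-3)*R1:  [    0     3     8   -19  -117 ]
R3 <- R3 - (-4)*R2:  [   0    0  -79   81  640 ]
R4 <- R4 - (-3)*R2:  [   0    0  -52   47  396 ]
R4 <- R4 - (52/79)*R3:  [        0         0         0   -499/79  -1996/79 ]
Row echelon form:
[ 1   0    3       -5  |       -34 ]
[ 0  -1  -20       22  |       171 ]
[ 0   0  -79       81  |       640 ]
[ 0   0    0  -499/79  |  -1996/79 ]
Back-substitution:
v = (-1996/79) / (-499/79) = 4
u = (640 - (81)*(4)) / -79 = -4
t = (171 - (-20)*(-4) - (22)*(4)) / -1 = -3
s = (-34 - (3)*(-4) - (-5)*(4)) / 1 = -2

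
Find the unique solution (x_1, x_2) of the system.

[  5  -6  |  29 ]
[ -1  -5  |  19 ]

(1, -4)

Forward elimination on [A|b]:
R2 <- R2 - (-1/5)*R1:  [     0  -31/5  124/5 ]
Row echelon form:
[ 5     -6  |     29 ]
[ 0  -31/5  |  124/5 ]
Back-substitution:
x_2 = (124/5) / (-31/5) = -4
x_1 = (29 - (-6)*(-4)) / 5 = 1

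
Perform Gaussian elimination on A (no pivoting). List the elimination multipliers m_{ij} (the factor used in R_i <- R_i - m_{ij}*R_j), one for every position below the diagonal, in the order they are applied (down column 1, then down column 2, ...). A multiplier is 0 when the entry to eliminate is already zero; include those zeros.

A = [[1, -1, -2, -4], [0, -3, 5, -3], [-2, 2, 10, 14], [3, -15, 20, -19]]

multipliers: 0, -2, 3, 0, 4, 1

Forward elimination:
R2: entry in column 1 is already 0 -> m_{21} = 0 (no row operation needed)
R3 <- R3 - (-2)*R1:  [ 0  0  6  6 ]
R4 <- R4 - (3)*R1:  [   0  -12   26   -7 ]
R3: entry in column 2 is already 0 -> m_{32} = 0 (no row operation needed)
R4 <- R4 - (4)*R2:  [ 0  0  6  5 ]
R4 <- R4 - (1)*R3:  [  0   0   0  -1 ]
Multipliers (in order of application): m_{21} = 0, m_{31} = -2, m_{41} = 3, m_{32} = 0, m_{42} = 4, m_{43} = 1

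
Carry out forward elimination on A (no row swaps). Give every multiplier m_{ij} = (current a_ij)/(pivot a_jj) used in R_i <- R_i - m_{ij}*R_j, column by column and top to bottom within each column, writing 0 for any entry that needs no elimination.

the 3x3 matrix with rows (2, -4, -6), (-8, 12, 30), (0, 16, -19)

Forward elimination:
R2 <- R2 - (-4)*R1:  [  0  -4   6 ]
R3: entry in column 1 is already 0 -> m_{31} = 0 (no row operation needed)
R3 <- R3 - (-4)*R2:  [ 0  0  5 ]
Multipliers (in order of application): m_{21} = -4, m_{31} = 0, m_{32} = -4

multipliers: -4, 0, -4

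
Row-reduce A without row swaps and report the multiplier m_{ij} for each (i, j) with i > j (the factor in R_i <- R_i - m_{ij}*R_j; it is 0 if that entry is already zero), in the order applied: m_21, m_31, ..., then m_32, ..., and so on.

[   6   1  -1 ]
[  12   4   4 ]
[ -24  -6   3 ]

multipliers: 2, -4, -1

Forward elimination:
R2 <- R2 - (2)*R1:  [ 0  2  6 ]
R3 <- R3 - (-4)*R1:  [  0  -2  -1 ]
R3 <- R3 - (-1)*R2:  [ 0  0  5 ]
Multipliers (in order of application): m_{21} = 2, m_{31} = -4, m_{32} = -1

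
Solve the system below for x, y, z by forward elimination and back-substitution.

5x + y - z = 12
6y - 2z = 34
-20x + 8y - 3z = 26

Forward elimination on [A|b]:
R3 <- R3 - (-4)*R1:  [  0  12  -7  74 ]
R3 <- R3 - (2)*R2:  [  0   0  -3   6 ]
Row echelon form:
[ 5  1  -1  |  12 ]
[ 0  6  -2  |  34 ]
[ 0  0  -3  |   6 ]
Back-substitution:
z = (6) / -3 = -2
y = (34 - (-2)*(-2)) / 6 = 5
x = (12 - (1)*(5) - (-1)*(-2)) / 5 = 1

(1, 5, -2)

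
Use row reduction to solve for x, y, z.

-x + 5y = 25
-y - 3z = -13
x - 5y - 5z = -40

Forward elimination on [A|b]:
R3 <- R3 - (-1)*R1:  [   0    0   -5  -15 ]
Row echelon form:
[ -1   5   0  |   25 ]
[  0  -1  -3  |  -13 ]
[  0   0  -5  |  -15 ]
Back-substitution:
z = (-15) / -5 = 3
y = (-13 - (-3)*(3)) / -1 = 4
x = (25 - (5)*(4)) / -1 = -5

(-5, 4, 3)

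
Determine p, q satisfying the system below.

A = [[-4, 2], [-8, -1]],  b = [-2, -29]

(3, 5)

Forward elimination on [A|b]:
R2 <- R2 - (2)*R1:  [   0   -5  -25 ]
Row echelon form:
[ -4   2  |   -2 ]
[  0  -5  |  -25 ]
Back-substitution:
q = (-25) / -5 = 5
p = (-2 - (2)*(5)) / -4 = 3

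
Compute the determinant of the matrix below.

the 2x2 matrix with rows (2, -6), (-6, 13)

det(A) = -10

Forward elimination:
R2 <- R2 - (-3)*R1:  [  0  -5 ]
Upper-triangular form:
[ 2  -6 ]
[ 0  -5 ]
det(A) = (-1)^0 * (2) * (-5) = -10  (0 row swaps -> sign +1)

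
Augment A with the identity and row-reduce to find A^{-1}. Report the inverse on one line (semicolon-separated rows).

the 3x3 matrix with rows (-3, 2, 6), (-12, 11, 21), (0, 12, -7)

Gauss-Jordan on [A | I]:
R1 <- (1/-3)*R1:  [    1  -2/3    -2  |  -1/3     0     0 ]
R2 <- R2 - (-12)*R1:  [  0   3  -3  |  -4   1   0 ]
R2 <- (1/3)*R2:  [    0     1    -1  |  -4/3   1/3     0 ]
R1 <- R1 - (-2/3)*R2:  [     1      0   -8/3  |  -11/9    2/9      0 ]
R3 <- R3 - (12)*R2:  [  0   0   5  |  16  -4   1 ]
R3 <- (1/5)*R3:  [    0     0     1  |  16/5  -4/5   1/5 ]
R1 <- R1 - (-8/3)*R3:  [      1       0       0  |  329/45  -86/45    8/15 ]
R2 <- R2 - (-1)*R3:  [     0      1      0  |  28/15  -7/15    1/5 ]
Right block of [I | A^{-1}] is the inverse:
[ 329/45  -86/45  8/15 ]
[  28/15   -7/15   1/5 ]
[   16/5    -4/5   1/5 ]

inverse = [329/45 -86/45 8/15; 28/15 -7/15 1/5; 16/5 -4/5 1/5]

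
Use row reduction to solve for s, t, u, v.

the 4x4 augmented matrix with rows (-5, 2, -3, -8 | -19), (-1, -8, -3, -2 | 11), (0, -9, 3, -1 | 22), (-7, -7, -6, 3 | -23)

Forward elimination on [A|b]:
R2 <- R2 - (1/5)*R1:  [     0  -42/5  -12/5   -2/5   74/5 ]
R4 <- R4 - (7/5)*R1:  [     0  -49/5   -9/5   71/5   18/5 ]
R3 <- R3 - (15/14)*R2:  [    0     0  39/7  -4/7  43/7 ]
R4 <- R4 - (7/6)*R2:  [     0      0      1   44/3  -41/3 ]
R4 <- R4 - (7/39)*R3:  [       0        0        0   192/13  -192/13 ]
Row echelon form:
[ -5      2     -3      -8  |      -19 ]
[  0  -42/5  -12/5    -2/5  |     74/5 ]
[  0      0   39/7    -4/7  |     43/7 ]
[  0      0      0  192/13  |  -192/13 ]
Back-substitution:
v = (-192/13) / (192/13) = -1
u = (43/7 - (-4/7)*(-1)) / (39/7) = 1
t = (74/5 - (-12/5)*(1) - (-2/5)*(-1)) / (-42/5) = -2
s = (-19 - (2)*(-2) - (-3)*(1) - (-8)*(-1)) / -5 = 4

(4, -2, 1, -1)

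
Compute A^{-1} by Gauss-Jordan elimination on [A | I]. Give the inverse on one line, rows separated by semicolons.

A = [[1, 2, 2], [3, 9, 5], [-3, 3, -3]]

Gauss-Jordan on [A | I]:
R2 <- R2 - (3)*R1:  [  0   3  -1  |  -3   1   0 ]
R3 <- R3 - (-3)*R1:  [ 0  9  3  |  3  0  1 ]
R2 <- (1/3)*R2:  [    0     1  -1/3  |    -1   1/3     0 ]
R1 <- R1 - (2)*R2:  [    1     0   8/3  |     3  -2/3     0 ]
R3 <- R3 - (9)*R2:  [  0   0   6  |  12  -3   1 ]
R3 <- (1/6)*R3:  [    0     0     1  |     2  -1/2   1/6 ]
R1 <- R1 - (8/3)*R3:  [    1     0     0  |  -7/3   2/3  -4/9 ]
R2 <- R2 - (-1/3)*R3:  [    0     1     0  |  -1/3   1/6  1/18 ]
Right block of [I | A^{-1}] is the inverse:
[ -7/3   2/3  -4/9 ]
[ -1/3   1/6  1/18 ]
[    2  -1/2   1/6 ]

inverse = [-7/3 2/3 -4/9; -1/3 1/6 1/18; 2 -1/2 1/6]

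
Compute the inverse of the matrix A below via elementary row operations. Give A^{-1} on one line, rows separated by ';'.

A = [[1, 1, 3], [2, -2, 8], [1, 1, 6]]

inverse = [5/3 1/4 -7/6; 1/3 -1/4 1/6; -1/3 0 1/3]

Gauss-Jordan on [A | I]:
R2 <- R2 - (2)*R1:  [  0  -4   2  |  -2   1   0 ]
R3 <- R3 - (1)*R1:  [  0   0   3  |  -1   0   1 ]
R2 <- (1/-4)*R2:  [    0     1  -1/2  |   1/2  -1/4     0 ]
R1 <- R1 - (1)*R2:  [   1    0  7/2  |  1/2  1/4    0 ]
R3 <- (1/3)*R3:  [    0     0     1  |  -1/3     0   1/3 ]
R1 <- R1 - (7/2)*R3:  [    1     0     0  |   5/3   1/4  -7/6 ]
R2 <- R2 - (-1/2)*R3:  [    0     1     0  |   1/3  -1/4   1/6 ]
Right block of [I | A^{-1}] is the inverse:
[  5/3   1/4  -7/6 ]
[  1/3  -1/4   1/6 ]
[ -1/3     0   1/3 ]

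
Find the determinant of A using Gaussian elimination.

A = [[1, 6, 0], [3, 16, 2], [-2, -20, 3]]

Forward elimination:
R2 <- R2 - (3)*R1:  [  0  -2   2 ]
R3 <- R3 - (-2)*R1:  [  0  -8   3 ]
R3 <- R3 - (4)*R2:  [  0   0  -5 ]
Upper-triangular form:
[ 1   6   0 ]
[ 0  -2   2 ]
[ 0   0  -5 ]
det(A) = (-1)^0 * (1) * (-2) * (-5) = 10  (0 row swaps -> sign +1)

det(A) = 10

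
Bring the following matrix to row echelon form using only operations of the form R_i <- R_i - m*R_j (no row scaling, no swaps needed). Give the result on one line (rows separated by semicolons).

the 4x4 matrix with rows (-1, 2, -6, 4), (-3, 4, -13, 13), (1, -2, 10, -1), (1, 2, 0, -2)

REF = [-1 2 -6 4; 0 -2 5 1; 0 0 4 3; 0 0 0 1]

Forward elimination:
R2 <- R2 - (3)*R1:  [  0  -2   5   1 ]
R3 <- R3 - (-1)*R1:  [ 0  0  4  3 ]
R4 <- R4 - (-1)*R1:  [  0   4  -6   2 ]
R4 <- R4 - (-2)*R2:  [ 0  0  4  4 ]
R4 <- R4 - (1)*R3:  [ 0  0  0  1 ]
Row echelon form:
[ -1   2  -6  4 ]
[  0  -2   5  1 ]
[  0   0   4  3 ]
[  0   0   0  1 ]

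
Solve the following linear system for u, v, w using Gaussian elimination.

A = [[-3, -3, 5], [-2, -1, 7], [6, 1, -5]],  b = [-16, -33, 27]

Forward elimination on [A|b]:
R2 <- R2 - (2/3)*R1:  [     0      1   11/3  -67/3 ]
R3 <- R3 - (-2)*R1:  [  0  -5   5  -5 ]
R3 <- R3 - (-5)*R2:  [      0       0    70/3  -350/3 ]
Row echelon form:
[ -3  -3     5  |     -16 ]
[  0   1  11/3  |   -67/3 ]
[  0   0  70/3  |  -350/3 ]
Back-substitution:
w = (-350/3) / (70/3) = -5
v = (-67/3 - (11/3)*(-5)) / 1 = -4
u = (-16 - (-3)*(-4) - (5)*(-5)) / -3 = 1

(1, -4, -5)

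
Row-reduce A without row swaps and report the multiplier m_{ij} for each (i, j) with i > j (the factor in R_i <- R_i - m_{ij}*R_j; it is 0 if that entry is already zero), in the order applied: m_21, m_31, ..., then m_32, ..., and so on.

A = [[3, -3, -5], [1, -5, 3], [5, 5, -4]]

multipliers: 1/3, 5/3, -5/2

Forward elimination:
R2 <- R2 - (1/3)*R1:  [    0    -4  14/3 ]
R3 <- R3 - (5/3)*R1:  [    0    10  13/3 ]
R3 <- R3 - (-5/2)*R2:  [  0   0  16 ]
Multipliers (in order of application): m_{21} = 1/3, m_{31} = 5/3, m_{32} = -5/2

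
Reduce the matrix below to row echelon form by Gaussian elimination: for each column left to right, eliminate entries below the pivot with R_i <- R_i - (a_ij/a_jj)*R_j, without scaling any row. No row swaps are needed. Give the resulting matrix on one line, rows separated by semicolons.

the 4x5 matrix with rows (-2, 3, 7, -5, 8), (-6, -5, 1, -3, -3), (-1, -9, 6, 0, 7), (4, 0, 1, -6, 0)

Forward elimination:
R2 <- R2 - (3)*R1:  [   0  -14  -20   12  -27 ]
R3 <- R3 - (1/2)*R1:  [     0  -21/2    5/2    5/2      3 ]
R4 <- R4 - (-2)*R1:  [   0    6   15  -16   16 ]
R3 <- R3 - (3/4)*R2:  [     0      0   35/2  -13/2   93/4 ]
R4 <- R4 - (-3/7)*R2:  [     0      0   45/7  -76/7   31/7 ]
R4 <- R4 - (18/49)*R3:  [       0        0        0  -415/49  -403/98 ]
Row echelon form:
[ -2    3     7       -5        8 ]
[  0  -14   -20       12      -27 ]
[  0    0  35/2    -13/2     93/4 ]
[  0    0     0  -415/49  -403/98 ]

REF = [-2 3 7 -5 8; 0 -14 -20 12 -27; 0 0 35/2 -13/2 93/4; 0 0 0 -415/49 -403/98]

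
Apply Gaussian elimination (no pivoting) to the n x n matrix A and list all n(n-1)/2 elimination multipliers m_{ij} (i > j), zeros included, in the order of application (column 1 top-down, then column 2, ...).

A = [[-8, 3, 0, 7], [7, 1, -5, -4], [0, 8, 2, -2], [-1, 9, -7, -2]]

Forward elimination:
R2 <- R2 - (-7/8)*R1:  [    0  29/8    -5  17/8 ]
R3: entry in column 1 is already 0 -> m_{31} = 0 (no row operation needed)
R4 <- R4 - (1/8)*R1:  [     0   69/8     -7  -23/8 ]
R3 <- R3 - (64/29)*R2:  [       0        0   378/29  -194/29 ]
R4 <- R4 - (69/29)*R2:  [       0        0   142/29  -230/29 ]
R4 <- R4 - (71/189)*R3:  [         0          0          0  -1024/189 ]
Multipliers (in order of application): m_{21} = -7/8, m_{31} = 0, m_{41} = 1/8, m_{32} = 64/29, m_{42} = 69/29, m_{43} = 71/189

multipliers: -7/8, 0, 1/8, 64/29, 69/29, 71/189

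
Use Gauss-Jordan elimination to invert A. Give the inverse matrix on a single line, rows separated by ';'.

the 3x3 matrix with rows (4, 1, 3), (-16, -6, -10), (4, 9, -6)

Gauss-Jordan on [A | I]:
R1 <- (1/4)*R1:  [   1  1/4  3/4  |  1/4    0    0 ]
R2 <- R2 - (-16)*R1:  [  0  -2   2  |   4   1   0 ]
R3 <- R3 - (4)*R1:  [  0   8  -9  |  -1   0   1 ]
R2 <- (1/-2)*R2:  [    0     1    -1  |    -2  -1/2     0 ]
R1 <- R1 - (1/4)*R2:  [   1    0    1  |  3/4  1/8    0 ]
R3 <- R3 - (8)*R2:  [  0   0  -1  |  15   4   1 ]
R3 <- (1/-1)*R3:  [   0    0    1  |  -15   -4   -1 ]
R1 <- R1 - (1)*R3:  [    1     0     0  |  63/4  33/8     1 ]
R2 <- R2 - (-1)*R3:  [    0     1     0  |   -17  -9/2    -1 ]
Right block of [I | A^{-1}] is the inverse:
[ 63/4  33/8   1 ]
[  -17  -9/2  -1 ]
[  -15    -4  -1 ]

inverse = [63/4 33/8 1; -17 -9/2 -1; -15 -4 -1]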